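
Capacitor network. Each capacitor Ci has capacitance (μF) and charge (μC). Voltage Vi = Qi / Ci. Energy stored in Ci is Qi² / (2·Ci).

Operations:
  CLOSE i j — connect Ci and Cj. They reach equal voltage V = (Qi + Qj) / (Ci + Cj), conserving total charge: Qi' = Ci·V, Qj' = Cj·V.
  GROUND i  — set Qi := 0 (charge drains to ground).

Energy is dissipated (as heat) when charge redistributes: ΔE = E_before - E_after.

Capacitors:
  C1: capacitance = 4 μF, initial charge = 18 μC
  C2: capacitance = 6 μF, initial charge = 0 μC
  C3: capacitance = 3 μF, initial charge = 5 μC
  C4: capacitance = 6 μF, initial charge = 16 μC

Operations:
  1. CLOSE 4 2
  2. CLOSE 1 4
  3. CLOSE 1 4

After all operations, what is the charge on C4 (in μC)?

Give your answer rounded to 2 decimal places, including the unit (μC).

Answer: 15.60 μC

Derivation:
Initial: C1(4μF, Q=18μC, V=4.50V), C2(6μF, Q=0μC, V=0.00V), C3(3μF, Q=5μC, V=1.67V), C4(6μF, Q=16μC, V=2.67V)
Op 1: CLOSE 4-2: Q_total=16.00, C_total=12.00, V=1.33; Q4=8.00, Q2=8.00; dissipated=10.667
Op 2: CLOSE 1-4: Q_total=26.00, C_total=10.00, V=2.60; Q1=10.40, Q4=15.60; dissipated=12.033
Op 3: CLOSE 1-4: Q_total=26.00, C_total=10.00, V=2.60; Q1=10.40, Q4=15.60; dissipated=0.000
Final charges: Q1=10.40, Q2=8.00, Q3=5.00, Q4=15.60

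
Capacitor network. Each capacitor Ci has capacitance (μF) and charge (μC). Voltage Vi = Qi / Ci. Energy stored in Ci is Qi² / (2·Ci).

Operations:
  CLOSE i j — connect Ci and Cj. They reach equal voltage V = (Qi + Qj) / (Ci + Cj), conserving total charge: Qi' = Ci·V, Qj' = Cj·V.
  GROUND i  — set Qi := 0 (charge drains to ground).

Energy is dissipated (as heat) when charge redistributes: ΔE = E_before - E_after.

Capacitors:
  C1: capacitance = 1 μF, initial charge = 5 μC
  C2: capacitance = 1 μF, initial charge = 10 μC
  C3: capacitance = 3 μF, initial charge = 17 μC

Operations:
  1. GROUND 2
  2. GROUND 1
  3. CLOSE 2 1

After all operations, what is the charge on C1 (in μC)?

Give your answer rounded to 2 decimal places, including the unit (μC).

Initial: C1(1μF, Q=5μC, V=5.00V), C2(1μF, Q=10μC, V=10.00V), C3(3μF, Q=17μC, V=5.67V)
Op 1: GROUND 2: Q2=0; energy lost=50.000
Op 2: GROUND 1: Q1=0; energy lost=12.500
Op 3: CLOSE 2-1: Q_total=0.00, C_total=2.00, V=0.00; Q2=0.00, Q1=0.00; dissipated=0.000
Final charges: Q1=0.00, Q2=0.00, Q3=17.00

Answer: 0.00 μC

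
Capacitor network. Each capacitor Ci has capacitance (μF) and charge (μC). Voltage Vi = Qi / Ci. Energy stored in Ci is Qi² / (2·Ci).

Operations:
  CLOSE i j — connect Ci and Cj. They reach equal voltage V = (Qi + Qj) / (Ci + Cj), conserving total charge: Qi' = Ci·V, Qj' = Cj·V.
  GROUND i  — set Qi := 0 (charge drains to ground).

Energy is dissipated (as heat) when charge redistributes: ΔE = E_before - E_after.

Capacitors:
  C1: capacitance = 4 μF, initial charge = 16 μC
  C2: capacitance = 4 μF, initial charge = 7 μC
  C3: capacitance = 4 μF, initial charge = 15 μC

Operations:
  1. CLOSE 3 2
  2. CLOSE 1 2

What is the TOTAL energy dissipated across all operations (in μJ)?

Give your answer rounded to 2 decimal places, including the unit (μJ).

Answer: 5.56 μJ

Derivation:
Initial: C1(4μF, Q=16μC, V=4.00V), C2(4μF, Q=7μC, V=1.75V), C3(4μF, Q=15μC, V=3.75V)
Op 1: CLOSE 3-2: Q_total=22.00, C_total=8.00, V=2.75; Q3=11.00, Q2=11.00; dissipated=4.000
Op 2: CLOSE 1-2: Q_total=27.00, C_total=8.00, V=3.38; Q1=13.50, Q2=13.50; dissipated=1.562
Total dissipated: 5.562 μJ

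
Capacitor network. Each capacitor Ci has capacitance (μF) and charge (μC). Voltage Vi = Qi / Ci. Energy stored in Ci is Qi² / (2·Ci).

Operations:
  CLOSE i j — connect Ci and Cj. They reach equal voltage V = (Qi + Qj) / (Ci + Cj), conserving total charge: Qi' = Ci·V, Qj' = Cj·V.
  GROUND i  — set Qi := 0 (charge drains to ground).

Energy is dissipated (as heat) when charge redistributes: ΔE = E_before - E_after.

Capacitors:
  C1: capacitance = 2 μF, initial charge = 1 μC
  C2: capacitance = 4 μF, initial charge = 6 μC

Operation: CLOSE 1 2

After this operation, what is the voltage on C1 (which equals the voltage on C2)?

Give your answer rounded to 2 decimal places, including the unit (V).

Initial: C1(2μF, Q=1μC, V=0.50V), C2(4μF, Q=6μC, V=1.50V)
Op 1: CLOSE 1-2: Q_total=7.00, C_total=6.00, V=1.17; Q1=2.33, Q2=4.67; dissipated=0.667

Answer: 1.17 V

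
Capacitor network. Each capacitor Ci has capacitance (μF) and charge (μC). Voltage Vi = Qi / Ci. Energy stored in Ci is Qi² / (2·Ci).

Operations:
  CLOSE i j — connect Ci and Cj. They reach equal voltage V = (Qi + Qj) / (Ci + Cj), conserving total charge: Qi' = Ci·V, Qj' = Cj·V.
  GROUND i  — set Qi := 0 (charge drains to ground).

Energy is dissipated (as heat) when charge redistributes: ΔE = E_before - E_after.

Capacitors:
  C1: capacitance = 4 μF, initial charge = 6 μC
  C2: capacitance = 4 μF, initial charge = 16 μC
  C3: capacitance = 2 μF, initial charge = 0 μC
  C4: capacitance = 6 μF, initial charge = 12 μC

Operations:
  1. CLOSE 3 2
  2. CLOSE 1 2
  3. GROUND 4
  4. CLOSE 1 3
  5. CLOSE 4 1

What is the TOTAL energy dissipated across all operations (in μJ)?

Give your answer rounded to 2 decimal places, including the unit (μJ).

Initial: C1(4μF, Q=6μC, V=1.50V), C2(4μF, Q=16μC, V=4.00V), C3(2μF, Q=0μC, V=0.00V), C4(6μF, Q=12μC, V=2.00V)
Op 1: CLOSE 3-2: Q_total=16.00, C_total=6.00, V=2.67; Q3=5.33, Q2=10.67; dissipated=10.667
Op 2: CLOSE 1-2: Q_total=16.67, C_total=8.00, V=2.08; Q1=8.33, Q2=8.33; dissipated=1.361
Op 3: GROUND 4: Q4=0; energy lost=12.000
Op 4: CLOSE 1-3: Q_total=13.67, C_total=6.00, V=2.28; Q1=9.11, Q3=4.56; dissipated=0.227
Op 5: CLOSE 4-1: Q_total=9.11, C_total=10.00, V=0.91; Q4=5.47, Q1=3.64; dissipated=6.226
Total dissipated: 30.481 μJ

Answer: 30.48 μJ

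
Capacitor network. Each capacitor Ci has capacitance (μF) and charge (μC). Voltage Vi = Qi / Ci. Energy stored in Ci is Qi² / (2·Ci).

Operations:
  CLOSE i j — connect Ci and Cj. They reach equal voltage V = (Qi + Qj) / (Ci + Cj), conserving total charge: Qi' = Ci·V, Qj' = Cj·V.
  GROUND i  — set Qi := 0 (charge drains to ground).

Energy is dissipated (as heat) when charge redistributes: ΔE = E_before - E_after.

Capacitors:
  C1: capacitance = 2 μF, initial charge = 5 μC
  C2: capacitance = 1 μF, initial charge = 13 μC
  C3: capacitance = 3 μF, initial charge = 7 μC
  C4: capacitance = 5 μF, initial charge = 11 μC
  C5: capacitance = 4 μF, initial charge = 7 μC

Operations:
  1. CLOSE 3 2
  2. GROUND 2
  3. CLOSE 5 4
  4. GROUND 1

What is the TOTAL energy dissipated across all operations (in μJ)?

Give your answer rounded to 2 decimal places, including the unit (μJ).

Initial: C1(2μF, Q=5μC, V=2.50V), C2(1μF, Q=13μC, V=13.00V), C3(3μF, Q=7μC, V=2.33V), C4(5μF, Q=11μC, V=2.20V), C5(4μF, Q=7μC, V=1.75V)
Op 1: CLOSE 3-2: Q_total=20.00, C_total=4.00, V=5.00; Q3=15.00, Q2=5.00; dissipated=42.667
Op 2: GROUND 2: Q2=0; energy lost=12.500
Op 3: CLOSE 5-4: Q_total=18.00, C_total=9.00, V=2.00; Q5=8.00, Q4=10.00; dissipated=0.225
Op 4: GROUND 1: Q1=0; energy lost=6.250
Total dissipated: 61.642 μJ

Answer: 61.64 μJ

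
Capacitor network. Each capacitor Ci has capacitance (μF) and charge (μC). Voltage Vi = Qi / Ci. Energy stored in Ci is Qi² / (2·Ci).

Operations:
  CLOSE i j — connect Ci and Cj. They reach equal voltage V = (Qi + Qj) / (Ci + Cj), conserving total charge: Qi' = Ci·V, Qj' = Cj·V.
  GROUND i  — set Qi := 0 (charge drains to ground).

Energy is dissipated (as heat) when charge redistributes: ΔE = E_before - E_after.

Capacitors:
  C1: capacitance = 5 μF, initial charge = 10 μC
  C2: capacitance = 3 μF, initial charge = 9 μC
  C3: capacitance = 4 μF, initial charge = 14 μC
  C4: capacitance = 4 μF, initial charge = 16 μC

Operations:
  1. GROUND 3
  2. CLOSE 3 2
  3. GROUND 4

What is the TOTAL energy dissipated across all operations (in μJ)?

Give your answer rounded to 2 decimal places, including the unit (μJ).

Answer: 64.21 μJ

Derivation:
Initial: C1(5μF, Q=10μC, V=2.00V), C2(3μF, Q=9μC, V=3.00V), C3(4μF, Q=14μC, V=3.50V), C4(4μF, Q=16μC, V=4.00V)
Op 1: GROUND 3: Q3=0; energy lost=24.500
Op 2: CLOSE 3-2: Q_total=9.00, C_total=7.00, V=1.29; Q3=5.14, Q2=3.86; dissipated=7.714
Op 3: GROUND 4: Q4=0; energy lost=32.000
Total dissipated: 64.214 μJ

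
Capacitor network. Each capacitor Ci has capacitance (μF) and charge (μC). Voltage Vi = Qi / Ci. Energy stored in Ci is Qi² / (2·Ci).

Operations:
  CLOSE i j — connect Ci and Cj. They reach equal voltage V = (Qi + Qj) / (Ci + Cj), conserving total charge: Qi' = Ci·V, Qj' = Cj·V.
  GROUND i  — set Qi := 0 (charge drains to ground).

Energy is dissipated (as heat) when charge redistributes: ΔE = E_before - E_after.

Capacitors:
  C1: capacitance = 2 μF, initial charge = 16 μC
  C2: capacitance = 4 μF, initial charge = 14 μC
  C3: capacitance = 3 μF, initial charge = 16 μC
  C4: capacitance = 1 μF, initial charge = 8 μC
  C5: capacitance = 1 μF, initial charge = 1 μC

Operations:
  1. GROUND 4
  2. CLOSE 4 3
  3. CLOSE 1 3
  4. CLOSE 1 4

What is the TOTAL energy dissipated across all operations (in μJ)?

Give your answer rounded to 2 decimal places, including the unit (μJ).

Answer: 53.12 μJ

Derivation:
Initial: C1(2μF, Q=16μC, V=8.00V), C2(4μF, Q=14μC, V=3.50V), C3(3μF, Q=16μC, V=5.33V), C4(1μF, Q=8μC, V=8.00V), C5(1μF, Q=1μC, V=1.00V)
Op 1: GROUND 4: Q4=0; energy lost=32.000
Op 2: CLOSE 4-3: Q_total=16.00, C_total=4.00, V=4.00; Q4=4.00, Q3=12.00; dissipated=10.667
Op 3: CLOSE 1-3: Q_total=28.00, C_total=5.00, V=5.60; Q1=11.20, Q3=16.80; dissipated=9.600
Op 4: CLOSE 1-4: Q_total=15.20, C_total=3.00, V=5.07; Q1=10.13, Q4=5.07; dissipated=0.853
Total dissipated: 53.120 μJ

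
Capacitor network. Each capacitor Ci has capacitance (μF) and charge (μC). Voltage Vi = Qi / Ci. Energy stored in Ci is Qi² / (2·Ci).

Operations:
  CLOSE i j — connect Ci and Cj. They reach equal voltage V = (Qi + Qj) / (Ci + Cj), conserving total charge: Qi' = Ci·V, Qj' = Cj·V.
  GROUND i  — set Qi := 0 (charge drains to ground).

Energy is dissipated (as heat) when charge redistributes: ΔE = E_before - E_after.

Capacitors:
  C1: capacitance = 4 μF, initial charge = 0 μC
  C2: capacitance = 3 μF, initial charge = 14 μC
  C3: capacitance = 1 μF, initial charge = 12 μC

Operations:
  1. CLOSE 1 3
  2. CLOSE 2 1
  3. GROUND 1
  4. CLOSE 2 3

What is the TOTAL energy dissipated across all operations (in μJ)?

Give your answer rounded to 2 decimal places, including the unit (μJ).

Initial: C1(4μF, Q=0μC, V=0.00V), C2(3μF, Q=14μC, V=4.67V), C3(1μF, Q=12μC, V=12.00V)
Op 1: CLOSE 1-3: Q_total=12.00, C_total=5.00, V=2.40; Q1=9.60, Q3=2.40; dissipated=57.600
Op 2: CLOSE 2-1: Q_total=23.60, C_total=7.00, V=3.37; Q2=10.11, Q1=13.49; dissipated=4.404
Op 3: GROUND 1: Q1=0; energy lost=22.733
Op 4: CLOSE 2-3: Q_total=12.51, C_total=4.00, V=3.13; Q2=9.39, Q3=3.13; dissipated=0.354
Total dissipated: 85.091 μJ

Answer: 85.09 μJ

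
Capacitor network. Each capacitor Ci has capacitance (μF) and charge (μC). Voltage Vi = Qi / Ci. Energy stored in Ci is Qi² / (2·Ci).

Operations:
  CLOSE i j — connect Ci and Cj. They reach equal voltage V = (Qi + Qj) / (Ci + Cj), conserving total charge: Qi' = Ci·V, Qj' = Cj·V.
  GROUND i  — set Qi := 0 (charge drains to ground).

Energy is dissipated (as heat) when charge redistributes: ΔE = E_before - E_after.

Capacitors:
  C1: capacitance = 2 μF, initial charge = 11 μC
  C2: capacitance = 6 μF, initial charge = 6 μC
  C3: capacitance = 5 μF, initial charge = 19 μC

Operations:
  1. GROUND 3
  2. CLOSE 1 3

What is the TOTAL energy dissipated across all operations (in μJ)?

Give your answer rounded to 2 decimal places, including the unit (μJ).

Initial: C1(2μF, Q=11μC, V=5.50V), C2(6μF, Q=6μC, V=1.00V), C3(5μF, Q=19μC, V=3.80V)
Op 1: GROUND 3: Q3=0; energy lost=36.100
Op 2: CLOSE 1-3: Q_total=11.00, C_total=7.00, V=1.57; Q1=3.14, Q3=7.86; dissipated=21.607
Total dissipated: 57.707 μJ

Answer: 57.71 μJ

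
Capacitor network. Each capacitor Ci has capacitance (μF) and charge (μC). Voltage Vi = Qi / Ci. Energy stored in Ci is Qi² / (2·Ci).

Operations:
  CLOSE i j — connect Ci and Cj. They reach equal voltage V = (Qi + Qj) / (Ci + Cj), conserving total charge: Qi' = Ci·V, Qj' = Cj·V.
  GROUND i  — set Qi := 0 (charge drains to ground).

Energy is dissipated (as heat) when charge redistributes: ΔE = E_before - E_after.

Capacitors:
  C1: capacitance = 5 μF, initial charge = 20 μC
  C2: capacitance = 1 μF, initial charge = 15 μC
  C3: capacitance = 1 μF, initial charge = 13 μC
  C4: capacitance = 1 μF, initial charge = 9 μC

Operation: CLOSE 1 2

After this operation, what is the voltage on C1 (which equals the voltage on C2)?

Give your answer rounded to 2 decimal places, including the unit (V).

Answer: 5.83 V

Derivation:
Initial: C1(5μF, Q=20μC, V=4.00V), C2(1μF, Q=15μC, V=15.00V), C3(1μF, Q=13μC, V=13.00V), C4(1μF, Q=9μC, V=9.00V)
Op 1: CLOSE 1-2: Q_total=35.00, C_total=6.00, V=5.83; Q1=29.17, Q2=5.83; dissipated=50.417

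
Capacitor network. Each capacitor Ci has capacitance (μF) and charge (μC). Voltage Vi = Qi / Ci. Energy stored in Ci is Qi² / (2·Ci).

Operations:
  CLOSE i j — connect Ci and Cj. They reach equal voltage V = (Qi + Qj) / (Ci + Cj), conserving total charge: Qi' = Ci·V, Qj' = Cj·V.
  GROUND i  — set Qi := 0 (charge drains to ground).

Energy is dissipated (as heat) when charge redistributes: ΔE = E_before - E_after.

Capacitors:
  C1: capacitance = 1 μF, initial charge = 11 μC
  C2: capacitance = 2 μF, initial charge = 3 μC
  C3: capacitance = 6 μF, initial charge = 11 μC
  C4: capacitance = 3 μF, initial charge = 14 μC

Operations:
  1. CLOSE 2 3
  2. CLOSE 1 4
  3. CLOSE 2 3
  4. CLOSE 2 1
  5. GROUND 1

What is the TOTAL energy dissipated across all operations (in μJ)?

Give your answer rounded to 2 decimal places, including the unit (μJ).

Answer: 27.16 μJ

Derivation:
Initial: C1(1μF, Q=11μC, V=11.00V), C2(2μF, Q=3μC, V=1.50V), C3(6μF, Q=11μC, V=1.83V), C4(3μF, Q=14μC, V=4.67V)
Op 1: CLOSE 2-3: Q_total=14.00, C_total=8.00, V=1.75; Q2=3.50, Q3=10.50; dissipated=0.083
Op 2: CLOSE 1-4: Q_total=25.00, C_total=4.00, V=6.25; Q1=6.25, Q4=18.75; dissipated=15.042
Op 3: CLOSE 2-3: Q_total=14.00, C_total=8.00, V=1.75; Q2=3.50, Q3=10.50; dissipated=0.000
Op 4: CLOSE 2-1: Q_total=9.75, C_total=3.00, V=3.25; Q2=6.50, Q1=3.25; dissipated=6.750
Op 5: GROUND 1: Q1=0; energy lost=5.281
Total dissipated: 27.156 μJ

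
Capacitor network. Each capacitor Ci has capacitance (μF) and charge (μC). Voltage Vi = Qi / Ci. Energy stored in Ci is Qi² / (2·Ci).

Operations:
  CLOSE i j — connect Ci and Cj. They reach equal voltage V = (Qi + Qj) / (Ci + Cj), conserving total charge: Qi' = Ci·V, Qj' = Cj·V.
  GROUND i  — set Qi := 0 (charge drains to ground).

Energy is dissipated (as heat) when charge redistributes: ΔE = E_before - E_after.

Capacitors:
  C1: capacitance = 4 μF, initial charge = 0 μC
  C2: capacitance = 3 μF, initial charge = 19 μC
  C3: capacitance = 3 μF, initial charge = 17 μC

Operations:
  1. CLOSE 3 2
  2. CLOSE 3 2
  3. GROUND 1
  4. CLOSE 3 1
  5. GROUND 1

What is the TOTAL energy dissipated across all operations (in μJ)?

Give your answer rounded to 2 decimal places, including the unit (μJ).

Answer: 44.41 μJ

Derivation:
Initial: C1(4μF, Q=0μC, V=0.00V), C2(3μF, Q=19μC, V=6.33V), C3(3μF, Q=17μC, V=5.67V)
Op 1: CLOSE 3-2: Q_total=36.00, C_total=6.00, V=6.00; Q3=18.00, Q2=18.00; dissipated=0.333
Op 2: CLOSE 3-2: Q_total=36.00, C_total=6.00, V=6.00; Q3=18.00, Q2=18.00; dissipated=0.000
Op 3: GROUND 1: Q1=0; energy lost=0.000
Op 4: CLOSE 3-1: Q_total=18.00, C_total=7.00, V=2.57; Q3=7.71, Q1=10.29; dissipated=30.857
Op 5: GROUND 1: Q1=0; energy lost=13.224
Total dissipated: 44.415 μJ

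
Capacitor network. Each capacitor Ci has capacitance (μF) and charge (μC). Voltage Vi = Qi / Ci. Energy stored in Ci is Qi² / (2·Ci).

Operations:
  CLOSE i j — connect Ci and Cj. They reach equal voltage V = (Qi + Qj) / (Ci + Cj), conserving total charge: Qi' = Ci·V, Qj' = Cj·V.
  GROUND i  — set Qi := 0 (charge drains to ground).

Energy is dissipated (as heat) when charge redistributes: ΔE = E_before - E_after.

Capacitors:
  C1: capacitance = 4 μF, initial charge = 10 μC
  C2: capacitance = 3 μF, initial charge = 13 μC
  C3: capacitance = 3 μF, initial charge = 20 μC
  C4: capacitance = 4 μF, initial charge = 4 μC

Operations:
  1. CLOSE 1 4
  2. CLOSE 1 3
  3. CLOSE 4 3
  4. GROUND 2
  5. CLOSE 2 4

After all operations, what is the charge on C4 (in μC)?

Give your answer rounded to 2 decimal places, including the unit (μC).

Initial: C1(4μF, Q=10μC, V=2.50V), C2(3μF, Q=13μC, V=4.33V), C3(3μF, Q=20μC, V=6.67V), C4(4μF, Q=4μC, V=1.00V)
Op 1: CLOSE 1-4: Q_total=14.00, C_total=8.00, V=1.75; Q1=7.00, Q4=7.00; dissipated=2.250
Op 2: CLOSE 1-3: Q_total=27.00, C_total=7.00, V=3.86; Q1=15.43, Q3=11.57; dissipated=20.720
Op 3: CLOSE 4-3: Q_total=18.57, C_total=7.00, V=2.65; Q4=10.61, Q3=7.96; dissipated=3.806
Op 4: GROUND 2: Q2=0; energy lost=28.167
Op 5: CLOSE 2-4: Q_total=10.61, C_total=7.00, V=1.52; Q2=4.55, Q4=6.06; dissipated=6.033
Final charges: Q1=15.43, Q2=4.55, Q3=7.96, Q4=6.06

Answer: 6.06 μC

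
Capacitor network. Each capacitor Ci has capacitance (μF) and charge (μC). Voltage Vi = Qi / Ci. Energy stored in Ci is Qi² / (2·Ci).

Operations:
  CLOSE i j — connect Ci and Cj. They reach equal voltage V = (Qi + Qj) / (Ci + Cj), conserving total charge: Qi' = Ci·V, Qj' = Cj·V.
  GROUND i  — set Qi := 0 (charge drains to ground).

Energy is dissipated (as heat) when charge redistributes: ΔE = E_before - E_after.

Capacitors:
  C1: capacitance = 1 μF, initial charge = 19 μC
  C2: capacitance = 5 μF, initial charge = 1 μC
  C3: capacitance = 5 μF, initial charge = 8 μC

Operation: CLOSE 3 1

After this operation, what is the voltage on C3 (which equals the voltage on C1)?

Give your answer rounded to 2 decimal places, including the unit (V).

Answer: 4.50 V

Derivation:
Initial: C1(1μF, Q=19μC, V=19.00V), C2(5μF, Q=1μC, V=0.20V), C3(5μF, Q=8μC, V=1.60V)
Op 1: CLOSE 3-1: Q_total=27.00, C_total=6.00, V=4.50; Q3=22.50, Q1=4.50; dissipated=126.150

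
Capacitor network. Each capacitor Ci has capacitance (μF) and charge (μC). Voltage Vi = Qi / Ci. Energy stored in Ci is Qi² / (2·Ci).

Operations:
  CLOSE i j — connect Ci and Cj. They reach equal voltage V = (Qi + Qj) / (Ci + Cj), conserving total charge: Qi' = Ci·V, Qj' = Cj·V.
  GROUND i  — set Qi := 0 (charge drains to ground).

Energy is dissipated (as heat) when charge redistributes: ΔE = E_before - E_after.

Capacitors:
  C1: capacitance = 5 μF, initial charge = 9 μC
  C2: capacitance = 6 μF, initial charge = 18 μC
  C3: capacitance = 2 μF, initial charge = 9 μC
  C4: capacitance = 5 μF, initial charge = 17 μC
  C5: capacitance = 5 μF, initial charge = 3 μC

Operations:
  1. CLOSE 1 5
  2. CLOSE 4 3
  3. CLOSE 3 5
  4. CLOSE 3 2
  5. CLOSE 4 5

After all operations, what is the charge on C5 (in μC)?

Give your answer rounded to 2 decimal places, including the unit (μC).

Initial: C1(5μF, Q=9μC, V=1.80V), C2(6μF, Q=18μC, V=3.00V), C3(2μF, Q=9μC, V=4.50V), C4(5μF, Q=17μC, V=3.40V), C5(5μF, Q=3μC, V=0.60V)
Op 1: CLOSE 1-5: Q_total=12.00, C_total=10.00, V=1.20; Q1=6.00, Q5=6.00; dissipated=1.800
Op 2: CLOSE 4-3: Q_total=26.00, C_total=7.00, V=3.71; Q4=18.57, Q3=7.43; dissipated=0.864
Op 3: CLOSE 3-5: Q_total=13.43, C_total=7.00, V=1.92; Q3=3.84, Q5=9.59; dissipated=4.515
Op 4: CLOSE 3-2: Q_total=21.84, C_total=8.00, V=2.73; Q3=5.46, Q2=16.38; dissipated=0.877
Op 5: CLOSE 4-5: Q_total=28.16, C_total=10.00, V=2.82; Q4=14.08, Q5=14.08; dissipated=4.032
Final charges: Q1=6.00, Q2=16.38, Q3=5.46, Q4=14.08, Q5=14.08

Answer: 14.08 μC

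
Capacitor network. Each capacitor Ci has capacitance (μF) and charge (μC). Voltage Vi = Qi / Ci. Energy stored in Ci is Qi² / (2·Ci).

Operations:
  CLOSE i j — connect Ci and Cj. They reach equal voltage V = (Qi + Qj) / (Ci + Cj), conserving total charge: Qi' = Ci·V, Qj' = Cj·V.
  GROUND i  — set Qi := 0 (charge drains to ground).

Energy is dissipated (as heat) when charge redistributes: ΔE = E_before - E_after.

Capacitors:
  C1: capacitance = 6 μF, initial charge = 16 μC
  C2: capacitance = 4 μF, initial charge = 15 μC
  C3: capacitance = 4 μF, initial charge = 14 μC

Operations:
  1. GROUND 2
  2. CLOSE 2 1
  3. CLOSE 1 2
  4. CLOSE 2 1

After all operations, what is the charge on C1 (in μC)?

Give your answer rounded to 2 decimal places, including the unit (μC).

Answer: 9.60 μC

Derivation:
Initial: C1(6μF, Q=16μC, V=2.67V), C2(4μF, Q=15μC, V=3.75V), C3(4μF, Q=14μC, V=3.50V)
Op 1: GROUND 2: Q2=0; energy lost=28.125
Op 2: CLOSE 2-1: Q_total=16.00, C_total=10.00, V=1.60; Q2=6.40, Q1=9.60; dissipated=8.533
Op 3: CLOSE 1-2: Q_total=16.00, C_total=10.00, V=1.60; Q1=9.60, Q2=6.40; dissipated=0.000
Op 4: CLOSE 2-1: Q_total=16.00, C_total=10.00, V=1.60; Q2=6.40, Q1=9.60; dissipated=0.000
Final charges: Q1=9.60, Q2=6.40, Q3=14.00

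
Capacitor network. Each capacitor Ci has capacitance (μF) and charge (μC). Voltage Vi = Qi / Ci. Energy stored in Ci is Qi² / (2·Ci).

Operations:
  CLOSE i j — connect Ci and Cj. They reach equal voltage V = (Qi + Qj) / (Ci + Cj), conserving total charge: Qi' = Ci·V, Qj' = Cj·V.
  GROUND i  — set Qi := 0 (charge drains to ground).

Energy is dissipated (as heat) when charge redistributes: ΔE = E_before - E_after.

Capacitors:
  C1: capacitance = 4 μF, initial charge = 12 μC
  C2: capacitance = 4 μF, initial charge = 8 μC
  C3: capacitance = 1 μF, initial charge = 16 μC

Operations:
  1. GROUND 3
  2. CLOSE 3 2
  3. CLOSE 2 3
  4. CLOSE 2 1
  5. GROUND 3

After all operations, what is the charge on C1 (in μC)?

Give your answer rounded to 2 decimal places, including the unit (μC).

Answer: 9.20 μC

Derivation:
Initial: C1(4μF, Q=12μC, V=3.00V), C2(4μF, Q=8μC, V=2.00V), C3(1μF, Q=16μC, V=16.00V)
Op 1: GROUND 3: Q3=0; energy lost=128.000
Op 2: CLOSE 3-2: Q_total=8.00, C_total=5.00, V=1.60; Q3=1.60, Q2=6.40; dissipated=1.600
Op 3: CLOSE 2-3: Q_total=8.00, C_total=5.00, V=1.60; Q2=6.40, Q3=1.60; dissipated=0.000
Op 4: CLOSE 2-1: Q_total=18.40, C_total=8.00, V=2.30; Q2=9.20, Q1=9.20; dissipated=1.960
Op 5: GROUND 3: Q3=0; energy lost=1.280
Final charges: Q1=9.20, Q2=9.20, Q3=0.00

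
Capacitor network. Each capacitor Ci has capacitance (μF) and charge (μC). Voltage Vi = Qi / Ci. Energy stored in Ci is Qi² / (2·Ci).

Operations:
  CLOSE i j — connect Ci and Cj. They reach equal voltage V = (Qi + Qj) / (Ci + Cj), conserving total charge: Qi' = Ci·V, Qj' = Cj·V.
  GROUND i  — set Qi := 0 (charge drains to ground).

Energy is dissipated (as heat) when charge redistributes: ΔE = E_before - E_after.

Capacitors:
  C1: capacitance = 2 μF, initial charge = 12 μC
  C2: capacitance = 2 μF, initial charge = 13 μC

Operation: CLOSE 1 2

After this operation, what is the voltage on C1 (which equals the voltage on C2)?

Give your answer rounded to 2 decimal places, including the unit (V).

Answer: 6.25 V

Derivation:
Initial: C1(2μF, Q=12μC, V=6.00V), C2(2μF, Q=13μC, V=6.50V)
Op 1: CLOSE 1-2: Q_total=25.00, C_total=4.00, V=6.25; Q1=12.50, Q2=12.50; dissipated=0.125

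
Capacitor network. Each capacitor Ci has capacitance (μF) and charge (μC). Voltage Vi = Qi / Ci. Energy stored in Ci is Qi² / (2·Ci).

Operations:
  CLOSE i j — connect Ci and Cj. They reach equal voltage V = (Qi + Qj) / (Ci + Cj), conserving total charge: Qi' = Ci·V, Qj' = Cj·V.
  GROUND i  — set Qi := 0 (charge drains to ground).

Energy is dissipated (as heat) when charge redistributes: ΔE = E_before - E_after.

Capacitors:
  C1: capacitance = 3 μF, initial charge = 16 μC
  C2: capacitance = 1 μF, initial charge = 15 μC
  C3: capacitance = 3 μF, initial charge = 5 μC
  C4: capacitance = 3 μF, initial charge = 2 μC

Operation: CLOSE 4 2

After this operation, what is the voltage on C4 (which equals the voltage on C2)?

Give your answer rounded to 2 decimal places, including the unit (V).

Initial: C1(3μF, Q=16μC, V=5.33V), C2(1μF, Q=15μC, V=15.00V), C3(3μF, Q=5μC, V=1.67V), C4(3μF, Q=2μC, V=0.67V)
Op 1: CLOSE 4-2: Q_total=17.00, C_total=4.00, V=4.25; Q4=12.75, Q2=4.25; dissipated=77.042

Answer: 4.25 V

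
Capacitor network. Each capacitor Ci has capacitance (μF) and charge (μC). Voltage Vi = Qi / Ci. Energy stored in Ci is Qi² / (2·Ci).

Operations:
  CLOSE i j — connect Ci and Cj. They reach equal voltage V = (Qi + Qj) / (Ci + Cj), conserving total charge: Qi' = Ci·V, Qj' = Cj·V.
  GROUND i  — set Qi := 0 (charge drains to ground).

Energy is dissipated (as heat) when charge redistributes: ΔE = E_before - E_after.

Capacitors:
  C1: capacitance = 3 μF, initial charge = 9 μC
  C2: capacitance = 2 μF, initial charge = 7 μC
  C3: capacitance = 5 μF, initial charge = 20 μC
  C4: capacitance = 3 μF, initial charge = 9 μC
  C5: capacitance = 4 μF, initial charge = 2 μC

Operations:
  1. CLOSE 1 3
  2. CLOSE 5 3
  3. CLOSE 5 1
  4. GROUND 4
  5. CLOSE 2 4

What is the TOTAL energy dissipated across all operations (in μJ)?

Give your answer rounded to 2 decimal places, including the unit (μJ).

Answer: 34.29 μJ

Derivation:
Initial: C1(3μF, Q=9μC, V=3.00V), C2(2μF, Q=7μC, V=3.50V), C3(5μF, Q=20μC, V=4.00V), C4(3μF, Q=9μC, V=3.00V), C5(4μF, Q=2μC, V=0.50V)
Op 1: CLOSE 1-3: Q_total=29.00, C_total=8.00, V=3.62; Q1=10.88, Q3=18.12; dissipated=0.938
Op 2: CLOSE 5-3: Q_total=20.12, C_total=9.00, V=2.24; Q5=8.94, Q3=11.18; dissipated=10.851
Op 3: CLOSE 5-1: Q_total=19.82, C_total=7.00, V=2.83; Q5=11.33, Q1=8.49; dissipated=1.653
Op 4: GROUND 4: Q4=0; energy lost=13.500
Op 5: CLOSE 2-4: Q_total=7.00, C_total=5.00, V=1.40; Q2=2.80, Q4=4.20; dissipated=7.350
Total dissipated: 34.292 μJ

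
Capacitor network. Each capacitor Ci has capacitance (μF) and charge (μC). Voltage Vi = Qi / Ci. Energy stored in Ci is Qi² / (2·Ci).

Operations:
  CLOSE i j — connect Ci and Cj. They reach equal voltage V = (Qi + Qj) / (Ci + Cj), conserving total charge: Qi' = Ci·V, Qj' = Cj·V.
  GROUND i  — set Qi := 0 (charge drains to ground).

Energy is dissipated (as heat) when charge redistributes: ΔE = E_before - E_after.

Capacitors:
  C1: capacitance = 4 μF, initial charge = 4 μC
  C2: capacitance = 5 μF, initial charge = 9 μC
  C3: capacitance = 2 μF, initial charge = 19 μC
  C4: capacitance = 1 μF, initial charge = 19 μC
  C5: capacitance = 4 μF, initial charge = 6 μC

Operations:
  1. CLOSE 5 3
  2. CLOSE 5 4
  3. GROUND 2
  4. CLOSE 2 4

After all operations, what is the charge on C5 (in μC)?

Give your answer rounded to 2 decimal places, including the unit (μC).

Initial: C1(4μF, Q=4μC, V=1.00V), C2(5μF, Q=9μC, V=1.80V), C3(2μF, Q=19μC, V=9.50V), C4(1μF, Q=19μC, V=19.00V), C5(4μF, Q=6μC, V=1.50V)
Op 1: CLOSE 5-3: Q_total=25.00, C_total=6.00, V=4.17; Q5=16.67, Q3=8.33; dissipated=42.667
Op 2: CLOSE 5-4: Q_total=35.67, C_total=5.00, V=7.13; Q5=28.53, Q4=7.13; dissipated=88.011
Op 3: GROUND 2: Q2=0; energy lost=8.100
Op 4: CLOSE 2-4: Q_total=7.13, C_total=6.00, V=1.19; Q2=5.94, Q4=1.19; dissipated=21.202
Final charges: Q1=4.00, Q2=5.94, Q3=8.33, Q4=1.19, Q5=28.53

Answer: 28.53 μC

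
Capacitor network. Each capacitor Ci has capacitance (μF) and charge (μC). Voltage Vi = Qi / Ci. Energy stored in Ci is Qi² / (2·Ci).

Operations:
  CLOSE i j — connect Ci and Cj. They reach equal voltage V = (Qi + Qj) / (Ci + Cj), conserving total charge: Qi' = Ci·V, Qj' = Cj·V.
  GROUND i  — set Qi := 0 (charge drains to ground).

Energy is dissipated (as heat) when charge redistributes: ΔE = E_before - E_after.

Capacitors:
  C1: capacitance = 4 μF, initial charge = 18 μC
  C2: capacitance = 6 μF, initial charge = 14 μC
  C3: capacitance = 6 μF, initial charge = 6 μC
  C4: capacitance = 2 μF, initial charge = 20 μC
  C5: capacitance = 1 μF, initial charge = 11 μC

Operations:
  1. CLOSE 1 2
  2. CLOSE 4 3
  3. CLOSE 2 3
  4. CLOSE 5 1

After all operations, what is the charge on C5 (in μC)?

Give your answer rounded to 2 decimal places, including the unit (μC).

Answer: 4.76 μC

Derivation:
Initial: C1(4μF, Q=18μC, V=4.50V), C2(6μF, Q=14μC, V=2.33V), C3(6μF, Q=6μC, V=1.00V), C4(2μF, Q=20μC, V=10.00V), C5(1μF, Q=11μC, V=11.00V)
Op 1: CLOSE 1-2: Q_total=32.00, C_total=10.00, V=3.20; Q1=12.80, Q2=19.20; dissipated=5.633
Op 2: CLOSE 4-3: Q_total=26.00, C_total=8.00, V=3.25; Q4=6.50, Q3=19.50; dissipated=60.750
Op 3: CLOSE 2-3: Q_total=38.70, C_total=12.00, V=3.23; Q2=19.35, Q3=19.35; dissipated=0.004
Op 4: CLOSE 5-1: Q_total=23.80, C_total=5.00, V=4.76; Q5=4.76, Q1=19.04; dissipated=24.336
Final charges: Q1=19.04, Q2=19.35, Q3=19.35, Q4=6.50, Q5=4.76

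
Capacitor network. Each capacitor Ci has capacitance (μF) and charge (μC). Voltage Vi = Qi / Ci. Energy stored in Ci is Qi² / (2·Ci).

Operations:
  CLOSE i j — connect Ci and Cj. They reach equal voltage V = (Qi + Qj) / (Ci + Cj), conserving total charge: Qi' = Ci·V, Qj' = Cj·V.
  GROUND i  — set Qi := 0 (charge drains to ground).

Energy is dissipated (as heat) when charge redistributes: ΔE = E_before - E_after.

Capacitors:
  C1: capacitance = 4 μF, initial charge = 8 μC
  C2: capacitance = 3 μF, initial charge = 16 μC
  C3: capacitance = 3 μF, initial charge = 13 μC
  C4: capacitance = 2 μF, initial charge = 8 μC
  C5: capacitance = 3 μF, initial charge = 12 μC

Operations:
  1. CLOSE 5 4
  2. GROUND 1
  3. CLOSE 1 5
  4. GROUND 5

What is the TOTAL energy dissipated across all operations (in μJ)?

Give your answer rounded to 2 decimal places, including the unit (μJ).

Initial: C1(4μF, Q=8μC, V=2.00V), C2(3μF, Q=16μC, V=5.33V), C3(3μF, Q=13μC, V=4.33V), C4(2μF, Q=8μC, V=4.00V), C5(3μF, Q=12μC, V=4.00V)
Op 1: CLOSE 5-4: Q_total=20.00, C_total=5.00, V=4.00; Q5=12.00, Q4=8.00; dissipated=0.000
Op 2: GROUND 1: Q1=0; energy lost=8.000
Op 3: CLOSE 1-5: Q_total=12.00, C_total=7.00, V=1.71; Q1=6.86, Q5=5.14; dissipated=13.714
Op 4: GROUND 5: Q5=0; energy lost=4.408
Total dissipated: 26.122 μJ

Answer: 26.12 μJ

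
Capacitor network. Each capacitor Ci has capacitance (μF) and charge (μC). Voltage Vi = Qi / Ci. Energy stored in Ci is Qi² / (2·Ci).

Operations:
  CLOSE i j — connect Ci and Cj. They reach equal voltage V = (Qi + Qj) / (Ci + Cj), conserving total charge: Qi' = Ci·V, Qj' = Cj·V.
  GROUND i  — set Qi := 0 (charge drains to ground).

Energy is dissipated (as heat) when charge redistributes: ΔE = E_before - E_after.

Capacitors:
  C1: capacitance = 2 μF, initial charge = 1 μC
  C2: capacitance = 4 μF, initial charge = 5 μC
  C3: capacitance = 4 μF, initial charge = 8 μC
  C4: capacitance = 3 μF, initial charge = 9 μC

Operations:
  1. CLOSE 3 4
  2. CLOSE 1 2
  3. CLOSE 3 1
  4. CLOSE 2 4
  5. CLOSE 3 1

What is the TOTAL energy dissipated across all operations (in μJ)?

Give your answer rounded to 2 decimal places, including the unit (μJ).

Answer: 4.34 μJ

Derivation:
Initial: C1(2μF, Q=1μC, V=0.50V), C2(4μF, Q=5μC, V=1.25V), C3(4μF, Q=8μC, V=2.00V), C4(3μF, Q=9μC, V=3.00V)
Op 1: CLOSE 3-4: Q_total=17.00, C_total=7.00, V=2.43; Q3=9.71, Q4=7.29; dissipated=0.857
Op 2: CLOSE 1-2: Q_total=6.00, C_total=6.00, V=1.00; Q1=2.00, Q2=4.00; dissipated=0.375
Op 3: CLOSE 3-1: Q_total=11.71, C_total=6.00, V=1.95; Q3=7.81, Q1=3.90; dissipated=1.361
Op 4: CLOSE 2-4: Q_total=11.29, C_total=7.00, V=1.61; Q2=6.45, Q4=4.84; dissipated=1.749
Op 5: CLOSE 3-1: Q_total=11.71, C_total=6.00, V=1.95; Q3=7.81, Q1=3.90; dissipated=0.000
Total dissipated: 4.342 μJ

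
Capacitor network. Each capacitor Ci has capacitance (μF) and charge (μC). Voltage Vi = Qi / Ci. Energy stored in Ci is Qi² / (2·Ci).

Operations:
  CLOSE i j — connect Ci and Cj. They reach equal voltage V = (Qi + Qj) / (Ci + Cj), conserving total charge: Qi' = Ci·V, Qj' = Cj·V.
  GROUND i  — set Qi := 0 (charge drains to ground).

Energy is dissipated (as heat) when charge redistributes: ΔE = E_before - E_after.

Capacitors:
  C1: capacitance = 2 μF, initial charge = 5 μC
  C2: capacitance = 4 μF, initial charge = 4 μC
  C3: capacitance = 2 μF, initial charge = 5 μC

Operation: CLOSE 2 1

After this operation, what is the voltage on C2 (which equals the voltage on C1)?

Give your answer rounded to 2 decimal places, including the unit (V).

Answer: 1.50 V

Derivation:
Initial: C1(2μF, Q=5μC, V=2.50V), C2(4μF, Q=4μC, V=1.00V), C3(2μF, Q=5μC, V=2.50V)
Op 1: CLOSE 2-1: Q_total=9.00, C_total=6.00, V=1.50; Q2=6.00, Q1=3.00; dissipated=1.500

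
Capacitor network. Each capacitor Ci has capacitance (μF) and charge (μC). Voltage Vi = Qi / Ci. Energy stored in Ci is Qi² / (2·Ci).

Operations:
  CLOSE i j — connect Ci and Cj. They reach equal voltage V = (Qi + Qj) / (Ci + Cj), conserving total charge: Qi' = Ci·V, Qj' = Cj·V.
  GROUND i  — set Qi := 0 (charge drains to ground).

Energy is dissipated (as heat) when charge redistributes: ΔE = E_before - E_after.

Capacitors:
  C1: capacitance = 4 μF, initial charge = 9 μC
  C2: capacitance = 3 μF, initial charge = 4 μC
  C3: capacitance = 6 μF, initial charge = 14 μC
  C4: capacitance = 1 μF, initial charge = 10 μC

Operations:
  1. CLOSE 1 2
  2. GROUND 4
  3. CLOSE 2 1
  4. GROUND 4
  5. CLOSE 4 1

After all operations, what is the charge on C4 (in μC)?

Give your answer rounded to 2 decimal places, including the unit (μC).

Answer: 1.49 μC

Derivation:
Initial: C1(4μF, Q=9μC, V=2.25V), C2(3μF, Q=4μC, V=1.33V), C3(6μF, Q=14μC, V=2.33V), C4(1μF, Q=10μC, V=10.00V)
Op 1: CLOSE 1-2: Q_total=13.00, C_total=7.00, V=1.86; Q1=7.43, Q2=5.57; dissipated=0.720
Op 2: GROUND 4: Q4=0; energy lost=50.000
Op 3: CLOSE 2-1: Q_total=13.00, C_total=7.00, V=1.86; Q2=5.57, Q1=7.43; dissipated=0.000
Op 4: GROUND 4: Q4=0; energy lost=0.000
Op 5: CLOSE 4-1: Q_total=7.43, C_total=5.00, V=1.49; Q4=1.49, Q1=5.94; dissipated=1.380
Final charges: Q1=5.94, Q2=5.57, Q3=14.00, Q4=1.49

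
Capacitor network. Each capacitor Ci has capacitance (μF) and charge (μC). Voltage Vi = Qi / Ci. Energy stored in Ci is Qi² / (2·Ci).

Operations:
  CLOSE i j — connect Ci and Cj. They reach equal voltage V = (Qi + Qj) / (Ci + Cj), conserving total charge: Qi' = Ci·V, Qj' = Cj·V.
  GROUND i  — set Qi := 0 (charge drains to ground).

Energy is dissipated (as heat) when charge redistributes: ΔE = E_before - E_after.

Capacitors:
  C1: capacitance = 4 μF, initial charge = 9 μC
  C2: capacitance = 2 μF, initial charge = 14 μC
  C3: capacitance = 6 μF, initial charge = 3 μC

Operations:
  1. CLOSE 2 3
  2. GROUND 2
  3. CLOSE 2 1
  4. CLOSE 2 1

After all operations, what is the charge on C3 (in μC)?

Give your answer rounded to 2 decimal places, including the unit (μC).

Answer: 12.75 μC

Derivation:
Initial: C1(4μF, Q=9μC, V=2.25V), C2(2μF, Q=14μC, V=7.00V), C3(6μF, Q=3μC, V=0.50V)
Op 1: CLOSE 2-3: Q_total=17.00, C_total=8.00, V=2.12; Q2=4.25, Q3=12.75; dissipated=31.688
Op 2: GROUND 2: Q2=0; energy lost=4.516
Op 3: CLOSE 2-1: Q_total=9.00, C_total=6.00, V=1.50; Q2=3.00, Q1=6.00; dissipated=3.375
Op 4: CLOSE 2-1: Q_total=9.00, C_total=6.00, V=1.50; Q2=3.00, Q1=6.00; dissipated=0.000
Final charges: Q1=6.00, Q2=3.00, Q3=12.75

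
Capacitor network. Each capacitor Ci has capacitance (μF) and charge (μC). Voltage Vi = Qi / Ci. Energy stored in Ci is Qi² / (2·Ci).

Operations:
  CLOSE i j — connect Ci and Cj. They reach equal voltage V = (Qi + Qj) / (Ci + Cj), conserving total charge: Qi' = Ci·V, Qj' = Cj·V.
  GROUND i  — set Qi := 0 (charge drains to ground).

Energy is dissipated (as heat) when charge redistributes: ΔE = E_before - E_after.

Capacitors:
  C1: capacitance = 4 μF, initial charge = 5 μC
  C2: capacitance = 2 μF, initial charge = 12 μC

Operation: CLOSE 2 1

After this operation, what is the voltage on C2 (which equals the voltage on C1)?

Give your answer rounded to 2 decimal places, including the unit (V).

Initial: C1(4μF, Q=5μC, V=1.25V), C2(2μF, Q=12μC, V=6.00V)
Op 1: CLOSE 2-1: Q_total=17.00, C_total=6.00, V=2.83; Q2=5.67, Q1=11.33; dissipated=15.042

Answer: 2.83 V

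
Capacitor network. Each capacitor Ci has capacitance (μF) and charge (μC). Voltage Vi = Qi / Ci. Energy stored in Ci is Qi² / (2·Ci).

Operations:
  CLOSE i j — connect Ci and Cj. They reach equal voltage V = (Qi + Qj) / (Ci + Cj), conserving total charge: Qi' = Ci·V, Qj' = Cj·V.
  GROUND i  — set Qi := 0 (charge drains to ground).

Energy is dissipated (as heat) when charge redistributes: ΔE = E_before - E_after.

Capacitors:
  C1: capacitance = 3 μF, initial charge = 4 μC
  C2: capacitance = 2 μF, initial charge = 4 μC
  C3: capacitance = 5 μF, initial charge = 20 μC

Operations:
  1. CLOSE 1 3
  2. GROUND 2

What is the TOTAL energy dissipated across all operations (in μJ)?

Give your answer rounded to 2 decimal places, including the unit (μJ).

Answer: 10.67 μJ

Derivation:
Initial: C1(3μF, Q=4μC, V=1.33V), C2(2μF, Q=4μC, V=2.00V), C3(5μF, Q=20μC, V=4.00V)
Op 1: CLOSE 1-3: Q_total=24.00, C_total=8.00, V=3.00; Q1=9.00, Q3=15.00; dissipated=6.667
Op 2: GROUND 2: Q2=0; energy lost=4.000
Total dissipated: 10.667 μJ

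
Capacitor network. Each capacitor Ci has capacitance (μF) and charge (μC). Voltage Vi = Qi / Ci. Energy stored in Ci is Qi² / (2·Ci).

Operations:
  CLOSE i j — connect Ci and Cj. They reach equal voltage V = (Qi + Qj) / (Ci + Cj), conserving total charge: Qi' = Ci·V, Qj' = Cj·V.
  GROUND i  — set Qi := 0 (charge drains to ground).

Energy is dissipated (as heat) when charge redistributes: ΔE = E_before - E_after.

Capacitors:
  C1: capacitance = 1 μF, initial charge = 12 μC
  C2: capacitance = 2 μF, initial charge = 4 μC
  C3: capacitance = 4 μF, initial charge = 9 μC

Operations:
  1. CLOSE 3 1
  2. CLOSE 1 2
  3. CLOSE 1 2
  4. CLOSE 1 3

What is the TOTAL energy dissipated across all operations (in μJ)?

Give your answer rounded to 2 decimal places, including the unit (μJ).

Initial: C1(1μF, Q=12μC, V=12.00V), C2(2μF, Q=4μC, V=2.00V), C3(4μF, Q=9μC, V=2.25V)
Op 1: CLOSE 3-1: Q_total=21.00, C_total=5.00, V=4.20; Q3=16.80, Q1=4.20; dissipated=38.025
Op 2: CLOSE 1-2: Q_total=8.20, C_total=3.00, V=2.73; Q1=2.73, Q2=5.47; dissipated=1.613
Op 3: CLOSE 1-2: Q_total=8.20, C_total=3.00, V=2.73; Q1=2.73, Q2=5.47; dissipated=0.000
Op 4: CLOSE 1-3: Q_total=19.53, C_total=5.00, V=3.91; Q1=3.91, Q3=15.63; dissipated=0.860
Total dissipated: 40.499 μJ

Answer: 40.50 μJ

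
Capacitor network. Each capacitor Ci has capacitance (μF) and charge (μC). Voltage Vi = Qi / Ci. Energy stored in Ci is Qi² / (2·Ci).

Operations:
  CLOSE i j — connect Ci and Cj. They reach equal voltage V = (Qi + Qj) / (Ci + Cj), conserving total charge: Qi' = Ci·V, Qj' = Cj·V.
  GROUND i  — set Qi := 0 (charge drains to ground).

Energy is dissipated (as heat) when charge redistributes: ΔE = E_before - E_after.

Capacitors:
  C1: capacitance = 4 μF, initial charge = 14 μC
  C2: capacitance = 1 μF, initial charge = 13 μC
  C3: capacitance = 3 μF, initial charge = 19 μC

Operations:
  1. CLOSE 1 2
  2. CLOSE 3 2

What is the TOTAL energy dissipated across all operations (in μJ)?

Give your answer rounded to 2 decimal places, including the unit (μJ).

Initial: C1(4μF, Q=14μC, V=3.50V), C2(1μF, Q=13μC, V=13.00V), C3(3μF, Q=19μC, V=6.33V)
Op 1: CLOSE 1-2: Q_total=27.00, C_total=5.00, V=5.40; Q1=21.60, Q2=5.40; dissipated=36.100
Op 2: CLOSE 3-2: Q_total=24.40, C_total=4.00, V=6.10; Q3=18.30, Q2=6.10; dissipated=0.327
Total dissipated: 36.427 μJ

Answer: 36.43 μJ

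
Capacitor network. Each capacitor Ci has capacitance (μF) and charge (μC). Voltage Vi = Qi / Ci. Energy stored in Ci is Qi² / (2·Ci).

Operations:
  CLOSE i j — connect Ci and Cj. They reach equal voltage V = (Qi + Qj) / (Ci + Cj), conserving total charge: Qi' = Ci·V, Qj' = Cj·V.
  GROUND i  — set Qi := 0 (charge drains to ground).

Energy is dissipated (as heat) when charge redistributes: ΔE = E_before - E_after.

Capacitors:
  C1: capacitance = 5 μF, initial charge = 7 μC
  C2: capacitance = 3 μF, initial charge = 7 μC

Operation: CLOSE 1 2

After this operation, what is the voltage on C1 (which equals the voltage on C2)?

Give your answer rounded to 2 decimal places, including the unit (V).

Initial: C1(5μF, Q=7μC, V=1.40V), C2(3μF, Q=7μC, V=2.33V)
Op 1: CLOSE 1-2: Q_total=14.00, C_total=8.00, V=1.75; Q1=8.75, Q2=5.25; dissipated=0.817

Answer: 1.75 V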